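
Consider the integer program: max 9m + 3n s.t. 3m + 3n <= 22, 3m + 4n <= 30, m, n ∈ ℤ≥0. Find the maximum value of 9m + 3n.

(m,n)=(7,0): 3·7+3·0=21≤22, 3·7+4·0=21≤30, objective 63.
(m,n)=(6,1): 3·6+3·1=21≤22, 3·6+4·1=22≤30, objective 57.
(m,n)=(6,0): 3·6+3·0=18≤22, 3·6+4·0=18≤30, objective 54.
Maximum is 63 at (m,n)=(7,0).

63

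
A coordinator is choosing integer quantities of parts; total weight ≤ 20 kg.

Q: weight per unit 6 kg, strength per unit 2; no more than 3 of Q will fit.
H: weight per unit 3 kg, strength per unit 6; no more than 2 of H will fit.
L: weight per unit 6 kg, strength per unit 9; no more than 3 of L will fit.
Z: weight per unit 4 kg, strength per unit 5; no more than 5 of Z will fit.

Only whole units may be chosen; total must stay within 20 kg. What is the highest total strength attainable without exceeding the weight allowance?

31

Take 2×H, 1×L, and 2×Z: weight 20 ≤ 20, strength 2·6 + 1·9 + 2·5 = 31.
H has the best ratio (6/3) and is taken to its limit of 2; remaining capacity is filled optimally with the others.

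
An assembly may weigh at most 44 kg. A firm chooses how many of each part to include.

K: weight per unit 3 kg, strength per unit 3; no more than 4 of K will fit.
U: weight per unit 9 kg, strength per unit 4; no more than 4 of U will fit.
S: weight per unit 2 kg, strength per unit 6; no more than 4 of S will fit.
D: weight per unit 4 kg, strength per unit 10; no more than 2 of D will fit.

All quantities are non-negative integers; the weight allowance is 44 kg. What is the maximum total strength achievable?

61

S has the best ratio (6/2); taking only S gives at most 4×6 = 24 (stopped by the supply cap of 4).
Mixing does better — 3×K, 2×U, 4×S, and 2×D: weight 43 ≤ 44, strength 3·3 + 2·4 + 4·6 + 2·10 = 61.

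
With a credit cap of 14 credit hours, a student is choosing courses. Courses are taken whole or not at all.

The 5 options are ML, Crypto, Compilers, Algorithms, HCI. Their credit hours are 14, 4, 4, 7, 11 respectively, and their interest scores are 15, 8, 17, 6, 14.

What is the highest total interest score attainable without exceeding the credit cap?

This is a 0-1 knapsack instance.
Take Crypto and Compilers: credit hours 4 + 4 = 8 ≤ 14, interest score 8 + 17 = 25.
No other feasible combination does better.

25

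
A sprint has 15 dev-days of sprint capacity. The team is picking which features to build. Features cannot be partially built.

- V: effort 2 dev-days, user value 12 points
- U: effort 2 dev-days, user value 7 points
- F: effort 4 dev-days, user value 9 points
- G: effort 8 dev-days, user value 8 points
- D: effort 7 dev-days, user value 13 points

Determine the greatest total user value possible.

This is a 0-1 knapsack instance.
V + U + D: effort 2 + 2 + 7 = 11 ≤ 15, user value 12 + 7 + 13 = 32.
V + F + D: effort 2 + 4 + 7 = 13 ≤ 15, user value 12 + 9 + 13 = 34.
V + U + F + D: effort 2 + 2 + 4 + 7 = 15 ≤ 15, user value 12 + 7 + 9 + 13 = 41.
Best is V, U, F, and D with total user value 41.

41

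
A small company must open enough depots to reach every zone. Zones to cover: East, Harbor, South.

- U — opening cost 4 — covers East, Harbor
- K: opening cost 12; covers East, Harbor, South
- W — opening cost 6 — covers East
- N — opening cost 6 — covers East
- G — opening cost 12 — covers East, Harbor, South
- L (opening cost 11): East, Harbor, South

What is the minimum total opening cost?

11

This is an integer covering problem.
L alone covers East, Harbor, South — every zone.
Total opening cost: 11.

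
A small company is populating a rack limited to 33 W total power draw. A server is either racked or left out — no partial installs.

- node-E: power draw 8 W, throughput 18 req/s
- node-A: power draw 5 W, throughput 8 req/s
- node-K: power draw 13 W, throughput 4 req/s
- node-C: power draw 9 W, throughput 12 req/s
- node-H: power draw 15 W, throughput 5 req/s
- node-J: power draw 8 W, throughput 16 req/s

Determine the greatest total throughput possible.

54

Allowing fractional choices, the relaxed optimum would be about 55.0, but servers are indivisible.
node-E + node-C + node-J: power draw 8 + 9 + 8 = 25 ≤ 33, throughput 18 + 12 + 16 = 46.
node-E + node-A + node-J: power draw 8 + 5 + 8 = 21 ≤ 33, throughput 18 + 8 + 16 = 42.
node-E + node-A + node-C + node-J: power draw 8 + 5 + 9 + 8 = 30 ≤ 33, throughput 18 + 8 + 12 + 16 = 54.
Best is node-E, node-A, node-C, and node-J with total throughput 54.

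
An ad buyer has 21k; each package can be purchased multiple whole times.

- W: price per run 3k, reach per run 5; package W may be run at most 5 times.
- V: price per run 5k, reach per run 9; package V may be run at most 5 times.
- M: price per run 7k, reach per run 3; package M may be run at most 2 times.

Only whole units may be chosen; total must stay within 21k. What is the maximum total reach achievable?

Take 2×W and 3×V: price 21 ≤ 21, reach 2·5 + 3·9 = 37.
No other integer combination yields more.

37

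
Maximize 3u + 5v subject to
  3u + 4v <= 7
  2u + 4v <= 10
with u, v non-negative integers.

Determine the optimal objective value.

8

(u,v)=(1,1): 3·1+4·1=7≤7, 2·1+4·1=6≤10, objective 8.
(u,v)=(2,0): 3·2+4·0=6≤7, 2·2+4·0=4≤10, objective 6.
(u,v)=(0,1): 3·0+4·1=4≤7, 2·0+4·1=4≤10, objective 5.
Maximum is 8 at (u,v)=(1,1).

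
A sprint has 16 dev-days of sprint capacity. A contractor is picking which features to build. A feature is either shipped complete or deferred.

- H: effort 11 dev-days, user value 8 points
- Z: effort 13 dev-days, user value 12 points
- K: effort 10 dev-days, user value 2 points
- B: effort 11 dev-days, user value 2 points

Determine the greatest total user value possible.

Treat it as a binary knapsack problem.
Take Z: effort 13 ≤ 16, user value 12.
No other feasible combination does better.

12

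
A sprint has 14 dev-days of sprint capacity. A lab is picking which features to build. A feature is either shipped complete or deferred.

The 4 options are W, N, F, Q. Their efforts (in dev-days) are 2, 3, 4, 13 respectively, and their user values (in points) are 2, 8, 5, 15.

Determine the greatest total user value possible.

15

Allowing fractional choices, the relaxed optimum would be about 21.1, but features are indivisible.
W + N + F: effort 2 + 3 + 4 = 9 ≤ 14, user value 2 + 8 + 5 = 15.
Q: effort 13 ≤ 14, user value 15.
N + F: effort 3 + 4 = 7 ≤ 14, user value 8 + 5 = 13.
The maximum user value is 15; one optimal choice is W, N, and F.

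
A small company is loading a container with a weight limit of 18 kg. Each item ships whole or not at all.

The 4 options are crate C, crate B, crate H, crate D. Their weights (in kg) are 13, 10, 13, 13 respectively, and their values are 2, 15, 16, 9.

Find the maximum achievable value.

16

crate D: weight 13 ≤ 18, value 9.
crate H: weight 13 ≤ 18, value 16.
crate B: weight 10 ≤ 18, value 15.
Best is crate H with total value 16.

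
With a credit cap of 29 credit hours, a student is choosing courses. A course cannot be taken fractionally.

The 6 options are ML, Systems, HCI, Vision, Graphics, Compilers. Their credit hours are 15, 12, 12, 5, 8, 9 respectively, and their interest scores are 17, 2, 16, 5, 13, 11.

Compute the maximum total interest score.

HCI + Vision + Graphics: credit hours 12 + 5 + 8 = 25 ≤ 29, interest score 16 + 5 + 13 = 34.
ML + Vision + Graphics: credit hours 15 + 5 + 8 = 28 ≤ 29, interest score 17 + 5 + 13 = 35.
HCI + Graphics + Compilers: credit hours 12 + 8 + 9 = 29 ≤ 29, interest score 16 + 13 + 11 = 40.
Best is HCI, Graphics, and Compilers with total interest score 40.

40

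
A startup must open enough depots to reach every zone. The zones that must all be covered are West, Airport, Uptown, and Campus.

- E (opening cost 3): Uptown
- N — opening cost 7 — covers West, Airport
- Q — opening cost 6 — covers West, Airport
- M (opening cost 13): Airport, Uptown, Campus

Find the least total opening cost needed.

The greedy cost-per-new-zone heuristic would pick E, Q, and M for 22, but a cheaper cover exists.
Choose Q and M: together they cover West, Airport, Uptown, Campus — every zone.
Total opening cost: 6 + 13 = 19.
No cover costs less than 19.

19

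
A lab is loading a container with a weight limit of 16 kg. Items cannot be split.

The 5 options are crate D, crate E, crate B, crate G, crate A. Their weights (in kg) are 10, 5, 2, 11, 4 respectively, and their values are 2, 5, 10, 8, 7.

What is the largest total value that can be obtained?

This is an integer program with binary decision variables.
crate E + crate B + crate A: weight 5 + 2 + 4 = 11 ≤ 16, value 5 + 10 + 7 = 22.
crate D + crate B + crate A: weight 10 + 2 + 4 = 16 ≤ 16, value 2 + 10 + 7 = 19.
Best is crate E, crate B, and crate A with total value 22.

22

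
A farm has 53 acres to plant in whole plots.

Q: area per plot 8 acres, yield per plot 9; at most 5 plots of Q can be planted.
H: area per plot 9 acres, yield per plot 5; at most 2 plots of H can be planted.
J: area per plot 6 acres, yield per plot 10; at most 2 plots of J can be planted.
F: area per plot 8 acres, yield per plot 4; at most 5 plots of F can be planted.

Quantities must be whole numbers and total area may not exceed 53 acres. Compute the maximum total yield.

This is a bounded integer knapsack.
J has the best ratio (10/6); taking only J gives at most 2×10 = 20 (stopped by the supply cap of 2).
Mixing does better — 5×Q and 2×J: area 52 ≤ 53, yield 5·9 + 2·10 = 65.

65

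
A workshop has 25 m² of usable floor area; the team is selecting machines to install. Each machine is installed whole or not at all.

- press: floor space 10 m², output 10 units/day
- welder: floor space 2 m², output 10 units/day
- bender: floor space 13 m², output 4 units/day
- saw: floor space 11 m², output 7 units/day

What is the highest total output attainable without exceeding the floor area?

27

press + welder: floor space 10 + 2 = 12 ≤ 25, output 10 + 10 = 20.
press + welder + saw: floor space 10 + 2 + 11 = 23 ≤ 25, output 10 + 10 + 7 = 27.
press + welder + bender: floor space 10 + 2 + 13 = 25 ≤ 25, output 10 + 10 + 4 = 24.
Best is press, welder, and saw with total output 27.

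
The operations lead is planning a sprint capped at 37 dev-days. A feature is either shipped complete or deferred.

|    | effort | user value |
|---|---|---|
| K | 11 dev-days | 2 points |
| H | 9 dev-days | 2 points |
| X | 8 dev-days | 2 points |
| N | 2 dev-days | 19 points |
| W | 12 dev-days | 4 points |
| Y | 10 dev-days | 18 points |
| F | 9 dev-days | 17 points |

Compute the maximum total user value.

Allowing fractional choices, the relaxed optimum would be about 59.0, but features are indivisible.
X + N + Y + F: effort 8 + 2 + 10 + 9 = 29 ≤ 37, user value 2 + 19 + 18 + 17 = 56.
N + W + Y + F: effort 2 + 12 + 10 + 9 = 33 ≤ 37, user value 19 + 4 + 18 + 17 = 58.
H + N + Y + F: effort 9 + 2 + 10 + 9 = 30 ≤ 37, user value 2 + 19 + 18 + 17 = 56.
Best is N, W, Y, and F with total user value 58.

58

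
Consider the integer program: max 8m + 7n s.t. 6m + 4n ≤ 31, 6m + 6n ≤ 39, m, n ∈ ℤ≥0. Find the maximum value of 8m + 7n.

45

(m,n)=(3,3): 6·3+4·3=30≤31, 6·3+6·3=36≤39, objective 45.
(m,n)=(2,4): 6·2+4·4=28≤31, 6·2+6·4=36≤39, objective 44.
(m,n)=(1,5): 6·1+4·5=26≤31, 6·1+6·5=36≤39, objective 43.
The best lattice point is (3,3), giving 45.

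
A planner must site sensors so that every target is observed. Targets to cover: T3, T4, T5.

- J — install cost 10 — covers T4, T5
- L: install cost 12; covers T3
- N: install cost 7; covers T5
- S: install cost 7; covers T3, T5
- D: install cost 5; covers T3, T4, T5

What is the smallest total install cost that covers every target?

This is a weighted set-cover instance.
D alone covers T3, T4, T5 — every target.
Total install cost: 5.
No cover costs less than 5.

5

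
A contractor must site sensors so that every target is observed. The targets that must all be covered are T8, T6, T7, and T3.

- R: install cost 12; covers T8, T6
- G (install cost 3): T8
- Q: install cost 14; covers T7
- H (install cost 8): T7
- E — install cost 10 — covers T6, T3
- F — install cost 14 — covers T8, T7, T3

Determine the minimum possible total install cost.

21

Choose G, H, and E: together they cover T8, T6, T7, T3 — every target.
Total install cost: 3 + 8 + 10 = 21.
No cover costs less than 21.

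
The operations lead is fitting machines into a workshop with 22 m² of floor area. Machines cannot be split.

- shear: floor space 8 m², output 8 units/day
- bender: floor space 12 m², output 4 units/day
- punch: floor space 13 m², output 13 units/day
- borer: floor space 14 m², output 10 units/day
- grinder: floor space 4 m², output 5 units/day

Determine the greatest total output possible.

shear + borer: floor space 8 + 14 = 22 ≤ 22, output 8 + 10 = 18.
punch + grinder: floor space 13 + 4 = 17 ≤ 22, output 13 + 5 = 18.
shear + punch: floor space 8 + 13 = 21 ≤ 22, output 8 + 13 = 21.
Best is shear and punch with total output 21.

21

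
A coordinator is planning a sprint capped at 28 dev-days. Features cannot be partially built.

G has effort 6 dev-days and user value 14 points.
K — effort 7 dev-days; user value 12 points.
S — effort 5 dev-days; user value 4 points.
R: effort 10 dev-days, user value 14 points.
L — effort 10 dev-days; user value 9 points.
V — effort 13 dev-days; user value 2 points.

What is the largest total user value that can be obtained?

44

This is a 0-1 knapsack instance.
G + K + R: effort 6 + 7 + 10 = 23 ≤ 28, user value 14 + 12 + 14 = 40.
G + K + S + L: effort 6 + 7 + 5 + 10 = 28 ≤ 28, user value 14 + 12 + 4 + 9 = 39.
G + K + S + R: effort 6 + 7 + 5 + 10 = 28 ≤ 28, user value 14 + 12 + 4 + 14 = 44.
Best is G, K, S, and R with total user value 44.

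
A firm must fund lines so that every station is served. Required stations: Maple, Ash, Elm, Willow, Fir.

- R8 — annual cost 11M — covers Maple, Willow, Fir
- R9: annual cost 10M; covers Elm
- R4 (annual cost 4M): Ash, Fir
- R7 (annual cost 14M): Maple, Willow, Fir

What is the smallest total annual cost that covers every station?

25

Choose R8, R9, and R4: together they cover Maple, Ash, Elm, Willow, Fir — every station.
Total annual cost: 11 + 10 + 4 = 25.
No cover costs less than 25.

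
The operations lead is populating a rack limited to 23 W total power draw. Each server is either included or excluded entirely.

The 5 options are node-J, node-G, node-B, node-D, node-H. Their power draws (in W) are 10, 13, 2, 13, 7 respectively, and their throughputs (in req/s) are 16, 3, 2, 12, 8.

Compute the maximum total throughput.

28

This is an integer program with binary decision variables.
Take node-J and node-D: power draw 10 + 13 = 23 ≤ 23, throughput 16 + 12 = 28.
No other feasible combination does better.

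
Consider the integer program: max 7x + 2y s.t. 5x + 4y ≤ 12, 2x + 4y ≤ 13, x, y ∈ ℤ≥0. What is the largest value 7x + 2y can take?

(x,y)=(2,0) is feasible, giving 14.
(x,y)=(1,1) is feasible, giving 9.
(x,y)=(1,0) is feasible, giving 7.
The best lattice point is (2,0), giving 14.

14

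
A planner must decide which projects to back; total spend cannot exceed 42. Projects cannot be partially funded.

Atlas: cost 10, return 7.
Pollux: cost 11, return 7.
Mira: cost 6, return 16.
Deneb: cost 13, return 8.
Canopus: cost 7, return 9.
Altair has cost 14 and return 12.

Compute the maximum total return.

45

Allowing fractional choices, the relaxed optimum would be about 47.2, but projects are indivisible.
Atlas + Mira + Canopus + Altair: cost 10 + 6 + 7 + 14 = 37 ≤ 42, return 7 + 16 + 9 + 12 = 44.
Mira + Deneb + Canopus + Altair: cost 6 + 13 + 7 + 14 = 40 ≤ 42, return 16 + 8 + 9 + 12 = 45.
Pollux + Mira + Canopus + Altair: cost 11 + 6 + 7 + 14 = 38 ≤ 42, return 7 + 16 + 9 + 12 = 44.
Best is Mira, Deneb, Canopus, and Altair with total return 45.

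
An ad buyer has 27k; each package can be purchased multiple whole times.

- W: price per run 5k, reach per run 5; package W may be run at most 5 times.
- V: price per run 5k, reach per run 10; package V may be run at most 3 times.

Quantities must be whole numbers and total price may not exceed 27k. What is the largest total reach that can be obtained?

V has the best ratio (10/5); taking only V gives at most 3×10 = 30 (stopped by the supply cap of 3).
Mixing does better — 2×W and 3×V: price 25 ≤ 27, reach 2·5 + 3·10 = 40.

40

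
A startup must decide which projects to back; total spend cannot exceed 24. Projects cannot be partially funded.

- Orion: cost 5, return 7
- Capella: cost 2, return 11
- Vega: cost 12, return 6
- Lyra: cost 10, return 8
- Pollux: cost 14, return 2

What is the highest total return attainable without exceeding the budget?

This is an integer program with binary decision variables.
Allowing fractional choices, the relaxed optimum would be about 29.5, but projects are indivisible.
Orion + Capella + Lyra: cost 5 + 2 + 10 = 17 ≤ 24, return 7 + 11 + 8 = 26.
Capella + Vega + Lyra: cost 2 + 12 + 10 = 24 ≤ 24, return 11 + 6 + 8 = 25.
Orion + Capella + Vega: cost 5 + 2 + 12 = 19 ≤ 24, return 7 + 11 + 6 = 24.
Best is Orion, Capella, and Lyra with total return 26.

26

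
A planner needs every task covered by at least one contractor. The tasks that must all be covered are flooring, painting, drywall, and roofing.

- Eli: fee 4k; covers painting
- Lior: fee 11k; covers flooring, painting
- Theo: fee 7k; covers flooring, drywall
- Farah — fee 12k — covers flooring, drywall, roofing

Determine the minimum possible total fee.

Choose Eli and Farah: together they cover flooring, painting, drywall, roofing — every task.
Total fee: 4 + 12 = 16.

16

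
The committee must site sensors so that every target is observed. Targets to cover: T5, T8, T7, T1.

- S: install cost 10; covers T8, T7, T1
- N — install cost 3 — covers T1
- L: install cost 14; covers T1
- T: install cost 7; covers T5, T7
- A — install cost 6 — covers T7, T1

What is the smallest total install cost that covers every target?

The greedy cost-per-new-target heuristic would pick N, T, and S for 20, but a cheaper cover exists.
Choose S and T: together they cover T5, T8, T7, T1 — every target.
Total install cost: 10 + 7 = 17.
No cover costs less than 17.

17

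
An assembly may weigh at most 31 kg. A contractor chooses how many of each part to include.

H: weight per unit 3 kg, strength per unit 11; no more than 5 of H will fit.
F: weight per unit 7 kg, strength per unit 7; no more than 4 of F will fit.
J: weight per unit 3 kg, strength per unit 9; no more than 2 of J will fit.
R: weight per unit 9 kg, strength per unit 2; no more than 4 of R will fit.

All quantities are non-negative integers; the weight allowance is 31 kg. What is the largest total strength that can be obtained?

80

5×H, 1×F, and 2×J: weight 28 ≤ 31, strength 5·11 + 1·7 + 2·9 = 80.
5×H, 2×J, and 1×R: weight 30 ≤ 31, strength 5·11 + 2·9 + 1·2 = 75.
Best is 80.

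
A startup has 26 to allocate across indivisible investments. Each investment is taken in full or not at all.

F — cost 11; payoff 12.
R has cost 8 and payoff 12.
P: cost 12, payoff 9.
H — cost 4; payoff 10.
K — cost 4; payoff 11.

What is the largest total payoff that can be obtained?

35

Treat it as a binary knapsack problem.
Allowing fractional choices, the relaxed optimum would be about 43.9, but investments are indivisible.
F + R + K: cost 11 + 8 + 4 = 23 ≤ 26, payoff 12 + 12 + 11 = 35.
R + H + K: cost 8 + 4 + 4 = 16 ≤ 26, payoff 12 + 10 + 11 = 33.
F + R + H: cost 11 + 8 + 4 = 23 ≤ 26, payoff 12 + 12 + 10 = 34.
Best is F, R, and K with total payoff 35.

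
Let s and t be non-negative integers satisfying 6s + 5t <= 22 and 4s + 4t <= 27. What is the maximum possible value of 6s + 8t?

32

The continuous relaxation peaks at (0, 4.4) with value 35.20; rounding to a feasible lattice point costs some objective.
(s,t)=(0,4): 6·0+5·4=20≤22, 4·0+4·4=16≤27, objective 32.
(s,t)=(1,3): 6·1+5·3=21≤22, 4·1+4·3=16≤27, objective 30.
(s,t)=(0,3): 6·0+5·3=15≤22, 4·0+4·3=12≤27, objective 24.
Maximum is 32 at (s,t)=(0,4).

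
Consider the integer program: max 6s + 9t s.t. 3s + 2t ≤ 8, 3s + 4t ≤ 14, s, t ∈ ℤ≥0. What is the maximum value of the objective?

(s,t)=(0,3) is feasible, giving 27.
(s,t)=(1,2) is feasible, giving 24.
(s,t)=(0,2) is feasible, giving 18.
Maximum is 27 at (s,t)=(0,3).

27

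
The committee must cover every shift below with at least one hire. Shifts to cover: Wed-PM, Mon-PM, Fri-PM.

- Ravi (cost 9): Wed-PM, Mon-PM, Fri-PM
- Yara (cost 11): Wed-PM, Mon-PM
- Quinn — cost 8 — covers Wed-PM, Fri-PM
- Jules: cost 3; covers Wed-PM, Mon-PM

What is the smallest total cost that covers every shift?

9

The greedy cost-per-new-shift heuristic would pick Jules and Quinn for 11, but a cheaper cover exists.
Ravi alone covers Wed-PM, Mon-PM, Fri-PM — every shift.
Total cost: 9.
No cover costs less than 9.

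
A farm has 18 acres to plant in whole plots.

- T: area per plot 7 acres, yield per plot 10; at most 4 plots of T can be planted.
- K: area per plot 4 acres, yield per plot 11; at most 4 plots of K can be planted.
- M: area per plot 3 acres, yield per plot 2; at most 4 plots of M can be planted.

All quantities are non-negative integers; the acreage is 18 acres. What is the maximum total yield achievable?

44

This is a bounded integer knapsack.
K has the best ratio (11/4); taking only K gives at most 4×11 = 44 (stopped by the area limit).
Optimal: 4×K: area 16 ≤ 18, yield 4·11 = 44.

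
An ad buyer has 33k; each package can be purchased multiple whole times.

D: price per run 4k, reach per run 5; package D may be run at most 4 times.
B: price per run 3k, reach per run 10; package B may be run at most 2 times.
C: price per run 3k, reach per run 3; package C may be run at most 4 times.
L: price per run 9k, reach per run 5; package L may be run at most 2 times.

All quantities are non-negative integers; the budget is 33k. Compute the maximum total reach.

49

4×D, 2×B, and 3×C: price 31 ≤ 33, reach 4·5 + 2·10 + 3·3 = 49.
3×D, 2×B, and 4×C: price 30 ≤ 33, reach 3·5 + 2·10 + 4·3 = 47.
Best is 49.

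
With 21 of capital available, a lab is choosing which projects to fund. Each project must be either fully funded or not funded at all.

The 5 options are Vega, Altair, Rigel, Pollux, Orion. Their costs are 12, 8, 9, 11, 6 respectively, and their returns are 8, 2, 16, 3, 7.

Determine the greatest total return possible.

24

This is an integer program with binary decision variables.
Take Vega and Rigel: cost 12 + 9 = 21 ≤ 21, return 8 + 16 = 24.
No other feasible combination does better.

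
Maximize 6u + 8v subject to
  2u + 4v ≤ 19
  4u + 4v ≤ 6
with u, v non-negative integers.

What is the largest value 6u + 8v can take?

8

(u,v)=(0,1): 2·0+4·1=4≤19, 4·0+4·1=4≤6, objective 8.
(u,v)=(1,0): 2·1+4·0=2≤19, 4·1+4·0=4≤6, objective 6.
(u,v)=(0,0): 2·0+4·0=0≤19, 4·0+4·0=0≤6, objective 0.
The best lattice point is (0,1), giving 8.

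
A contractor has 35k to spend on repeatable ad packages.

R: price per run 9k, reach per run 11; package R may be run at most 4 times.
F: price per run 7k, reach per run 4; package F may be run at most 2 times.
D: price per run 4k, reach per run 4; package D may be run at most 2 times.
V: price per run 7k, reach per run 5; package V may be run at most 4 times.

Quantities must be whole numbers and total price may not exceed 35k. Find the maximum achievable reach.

41

3×R and 2×D: price 35 ≤ 35, reach 3·11 + 2·4 = 41.
3×R and 1×V: price 34 ≤ 35, reach 3·11 + 1·5 = 38.
Best is 41.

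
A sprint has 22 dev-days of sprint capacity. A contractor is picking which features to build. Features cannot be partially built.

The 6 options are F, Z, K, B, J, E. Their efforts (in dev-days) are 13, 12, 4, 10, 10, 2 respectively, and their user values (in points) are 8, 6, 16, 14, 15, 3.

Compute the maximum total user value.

34

This is a 0-1 knapsack instance.
Take K, J, and E: effort 4 + 10 + 2 = 16 ≤ 22, user value 16 + 15 + 3 = 34.
No other feasible combination does better.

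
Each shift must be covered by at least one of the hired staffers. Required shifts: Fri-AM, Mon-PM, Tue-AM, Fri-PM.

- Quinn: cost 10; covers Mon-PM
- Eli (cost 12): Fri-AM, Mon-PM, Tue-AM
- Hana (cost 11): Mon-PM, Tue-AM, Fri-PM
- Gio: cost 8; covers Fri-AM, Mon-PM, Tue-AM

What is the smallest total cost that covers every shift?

Choose Hana and Gio: together they cover Fri-AM, Mon-PM, Tue-AM, Fri-PM — every shift.
Total cost: 11 + 8 = 19.
No cover costs less than 19.

19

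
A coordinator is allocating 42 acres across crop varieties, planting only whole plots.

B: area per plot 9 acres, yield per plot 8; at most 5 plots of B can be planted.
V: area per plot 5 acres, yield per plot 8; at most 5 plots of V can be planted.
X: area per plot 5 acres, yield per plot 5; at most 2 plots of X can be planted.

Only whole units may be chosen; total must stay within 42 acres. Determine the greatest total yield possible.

This is a bounded integer knapsack.
Take 1×B, 5×V, and 1×X: area 39 ≤ 42, yield 1·8 + 5·8 + 1·5 = 53.
V has the best ratio (8/5) and is taken to its limit of 5; remaining capacity is filled optimally with the others.

53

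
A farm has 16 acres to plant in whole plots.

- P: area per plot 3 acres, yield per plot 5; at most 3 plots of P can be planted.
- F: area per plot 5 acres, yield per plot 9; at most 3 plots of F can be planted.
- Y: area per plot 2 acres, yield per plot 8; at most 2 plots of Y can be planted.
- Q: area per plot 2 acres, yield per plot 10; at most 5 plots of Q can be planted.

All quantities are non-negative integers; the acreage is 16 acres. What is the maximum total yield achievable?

Q has the best ratio (10/2); taking only Q gives at most 5×10 = 50 (stopped by the supply cap of 5).
Mixing does better — 2×Y and 5×Q: area 14 ≤ 16, yield 2·8 + 5·10 = 66.

66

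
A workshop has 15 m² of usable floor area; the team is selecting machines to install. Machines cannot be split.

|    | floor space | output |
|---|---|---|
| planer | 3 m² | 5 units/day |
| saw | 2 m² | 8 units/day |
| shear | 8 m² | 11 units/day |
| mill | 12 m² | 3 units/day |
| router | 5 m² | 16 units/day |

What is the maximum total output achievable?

shear + router: floor space 8 + 5 = 13 ≤ 15, output 11 + 16 = 27.
saw + shear + router: floor space 2 + 8 + 5 = 15 ≤ 15, output 8 + 11 + 16 = 35.
planer + saw + router: floor space 3 + 2 + 5 = 10 ≤ 15, output 5 + 8 + 16 = 29.
Best is saw, shear, and router with total output 35.

35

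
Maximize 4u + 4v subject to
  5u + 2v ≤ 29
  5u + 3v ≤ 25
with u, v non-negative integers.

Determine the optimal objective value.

32

(u,v)=(0,8): 5·0+2·8=16≤29, 5·0+3·8=24≤25, objective 32.
(u,v)=(0,7): 5·0+2·7=14≤29, 5·0+3·7=21≤25, objective 28.
Maximum is 32 at (u,v)=(0,8).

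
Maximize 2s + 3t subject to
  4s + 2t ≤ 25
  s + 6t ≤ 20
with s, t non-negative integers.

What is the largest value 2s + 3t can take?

16

Relaxing integrality, the LP optimum is 17.50 at (s,t) = (5, 2.5), which is not an integer point.
(s,t)=(5,2): 4·5+2·2=24≤25, 1·5+6·2=17≤20, objective 16.
(s,t)=(4,2): 4·4+2·2=20≤25, 1·4+6·2=16≤20, objective 14.
(s,t)=(5,1): 4·5+2·1=22≤25, 1·5+6·1=11≤20, objective 13.
(s,t)=(4,1): 4·4+2·1=18≤25, 1·4+6·1=10≤20, objective 11.
No feasible integer point exceeds 16.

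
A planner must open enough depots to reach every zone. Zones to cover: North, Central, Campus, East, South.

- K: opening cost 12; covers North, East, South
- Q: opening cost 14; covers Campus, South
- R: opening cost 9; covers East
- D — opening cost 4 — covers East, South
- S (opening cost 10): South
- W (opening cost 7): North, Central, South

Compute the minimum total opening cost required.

This is a weighted set-cover instance.
Choose Q, D, and W: together they cover North, Central, Campus, East, South — every zone.
Total opening cost: 14 + 4 + 7 = 25.
No cover costs less than 25.

25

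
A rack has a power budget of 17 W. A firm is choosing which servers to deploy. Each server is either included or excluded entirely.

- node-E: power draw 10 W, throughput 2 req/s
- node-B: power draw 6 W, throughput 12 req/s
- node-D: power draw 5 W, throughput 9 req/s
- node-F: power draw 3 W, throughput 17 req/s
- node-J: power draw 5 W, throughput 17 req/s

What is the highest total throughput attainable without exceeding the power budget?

node-B + node-F + node-J: power draw 6 + 3 + 5 = 14 ≤ 17, throughput 12 + 17 + 17 = 46.
node-D + node-F + node-J: power draw 5 + 3 + 5 = 13 ≤ 17, throughput 9 + 17 + 17 = 43.
node-B + node-D + node-F: power draw 6 + 5 + 3 = 14 ≤ 17, throughput 12 + 9 + 17 = 38.
Best is node-B, node-F, and node-J with total throughput 46.

46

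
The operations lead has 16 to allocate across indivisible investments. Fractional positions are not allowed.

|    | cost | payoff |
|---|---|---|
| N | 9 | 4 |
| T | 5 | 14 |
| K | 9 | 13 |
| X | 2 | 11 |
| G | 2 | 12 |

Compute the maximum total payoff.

39

T + K + X: cost 5 + 9 + 2 = 16 ≤ 16, payoff 14 + 13 + 11 = 38.
T + K + G: cost 5 + 9 + 2 = 16 ≤ 16, payoff 14 + 13 + 12 = 39.
Best is T, K, and G with total payoff 39.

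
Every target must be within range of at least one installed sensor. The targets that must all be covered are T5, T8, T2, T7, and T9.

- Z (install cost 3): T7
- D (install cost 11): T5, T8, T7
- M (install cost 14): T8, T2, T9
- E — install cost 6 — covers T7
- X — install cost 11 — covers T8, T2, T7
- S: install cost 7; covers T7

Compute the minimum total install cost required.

Choose D and M: together they cover T5, T8, T2, T7, T9 — every target.
Total install cost: 11 + 14 = 25.

25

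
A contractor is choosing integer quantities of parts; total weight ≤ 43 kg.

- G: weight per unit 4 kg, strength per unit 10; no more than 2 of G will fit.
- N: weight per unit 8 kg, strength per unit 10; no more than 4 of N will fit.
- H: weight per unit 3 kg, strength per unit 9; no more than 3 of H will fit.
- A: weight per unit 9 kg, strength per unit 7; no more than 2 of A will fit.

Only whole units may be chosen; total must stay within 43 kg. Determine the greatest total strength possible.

77

H has the best ratio (9/3); taking only H gives at most 3×9 = 27 (stopped by the supply cap of 3).
Mixing does better — 2×G, 3×N, and 3×H: weight 41 ≤ 43, strength 2·10 + 3·10 + 3·9 = 77.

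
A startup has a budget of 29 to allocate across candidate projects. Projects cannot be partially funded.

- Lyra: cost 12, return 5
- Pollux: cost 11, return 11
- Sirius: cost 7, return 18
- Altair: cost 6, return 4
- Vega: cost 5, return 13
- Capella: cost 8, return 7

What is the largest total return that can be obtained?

Sirius + Altair + Vega + Capella: cost 7 + 6 + 5 + 8 = 26 ≤ 29, return 18 + 4 + 13 + 7 = 42.
Pollux + Sirius + Altair + Vega: cost 11 + 7 + 6 + 5 = 29 ≤ 29, return 11 + 18 + 4 + 13 = 46.
Pollux + Sirius + Vega: cost 11 + 7 + 5 = 23 ≤ 29, return 11 + 18 + 13 = 42.
Best is Pollux, Sirius, Altair, and Vega with total return 46.

46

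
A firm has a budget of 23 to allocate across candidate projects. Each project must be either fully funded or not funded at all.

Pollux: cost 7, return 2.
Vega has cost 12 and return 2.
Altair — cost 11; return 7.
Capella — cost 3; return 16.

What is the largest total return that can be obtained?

Allowing fractional choices, the relaxed optimum would be about 25.3, but projects are indivisible.
Altair + Capella: cost 11 + 3 = 14 ≤ 23, return 7 + 16 = 23.
Pollux + Altair + Capella: cost 7 + 11 + 3 = 21 ≤ 23, return 2 + 7 + 16 = 25.
Best is Pollux, Altair, and Capella with total return 25.

25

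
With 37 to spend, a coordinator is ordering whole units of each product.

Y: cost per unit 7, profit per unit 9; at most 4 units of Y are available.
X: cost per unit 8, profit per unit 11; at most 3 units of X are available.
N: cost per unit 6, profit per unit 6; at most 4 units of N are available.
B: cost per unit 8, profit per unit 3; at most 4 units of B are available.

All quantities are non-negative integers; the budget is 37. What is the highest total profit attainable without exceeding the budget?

49

X has the best ratio (11/8); taking only X gives at most 3×11 = 33 (stopped by the supply cap of 3).
Mixing does better — 3×Y and 2×X: cost 37 ≤ 37, profit 3·9 + 2·11 = 49.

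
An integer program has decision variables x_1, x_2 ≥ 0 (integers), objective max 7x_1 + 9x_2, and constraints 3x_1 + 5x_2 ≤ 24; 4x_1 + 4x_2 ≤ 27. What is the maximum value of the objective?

(x_1,x_2)=(3,3): 3·3+5·3=24≤24, 4·3+4·3=24≤27, objective 48.
(x_1,x_2)=(4,2): 3·4+5·2=22≤24, 4·4+4·2=24≤27, objective 46.
(x_1,x_2)=(5,1): 3·5+5·1=20≤24, 4·5+4·1=24≤27, objective 44.
No feasible integer point exceeds 48.

48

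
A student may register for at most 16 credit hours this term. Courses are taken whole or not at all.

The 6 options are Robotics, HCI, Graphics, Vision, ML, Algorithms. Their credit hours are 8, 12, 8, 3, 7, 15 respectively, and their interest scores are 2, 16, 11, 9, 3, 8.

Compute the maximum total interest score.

This is a 0-1 knapsack instance.
Graphics + Vision: credit hours 8 + 3 = 11 ≤ 16, interest score 11 + 9 = 20.
HCI + Vision: credit hours 12 + 3 = 15 ≤ 16, interest score 16 + 9 = 25.
Best is HCI and Vision with total interest score 25.

25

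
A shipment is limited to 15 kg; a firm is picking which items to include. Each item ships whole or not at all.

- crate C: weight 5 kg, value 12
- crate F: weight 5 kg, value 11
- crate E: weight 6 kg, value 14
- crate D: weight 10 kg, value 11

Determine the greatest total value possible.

Allowing fractional choices, the relaxed optimum would be about 34.8, but items are indivisible.
crate C + crate E: weight 5 + 6 = 11 ≤ 15, value 12 + 14 = 26.
crate F + crate E: weight 5 + 6 = 11 ≤ 15, value 11 + 14 = 25.
crate C + crate F: weight 5 + 5 = 10 ≤ 15, value 12 + 11 = 23.
Best is crate C and crate E with total value 26.

26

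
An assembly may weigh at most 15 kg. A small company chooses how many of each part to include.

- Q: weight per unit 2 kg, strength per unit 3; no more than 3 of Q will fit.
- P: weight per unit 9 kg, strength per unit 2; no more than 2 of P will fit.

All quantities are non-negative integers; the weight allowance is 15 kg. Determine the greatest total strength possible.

11

3×Q: weight 6 ≤ 15, strength 3·3 = 9.
3×Q and 1×P: weight 15 ≤ 15, strength 3·3 + 1·2 = 11.
Best is 11.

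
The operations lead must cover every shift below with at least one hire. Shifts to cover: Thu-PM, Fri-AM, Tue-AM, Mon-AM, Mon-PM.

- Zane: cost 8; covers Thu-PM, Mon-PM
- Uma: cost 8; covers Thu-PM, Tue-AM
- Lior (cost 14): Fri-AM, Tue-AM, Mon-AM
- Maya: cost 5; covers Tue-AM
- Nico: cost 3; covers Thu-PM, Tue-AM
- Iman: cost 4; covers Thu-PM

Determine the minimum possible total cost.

This is a weighted set-cover instance.
The greedy cost-per-new-shift heuristic would pick Nico, Lior, and Zane for 25, but a cheaper cover exists.
Choose Zane and Lior: together they cover Thu-PM, Fri-AM, Tue-AM, Mon-AM, Mon-PM — every shift.
Total cost: 8 + 14 = 22.
No cover costs less than 22.

22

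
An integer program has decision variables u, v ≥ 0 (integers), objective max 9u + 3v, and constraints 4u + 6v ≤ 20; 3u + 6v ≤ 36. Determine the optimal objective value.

(u,v)=(5,0): 4·5+6·0=20≤20, 3·5+6·0=15≤36, objective 45.
(u,v)=(4,0): 4·4+6·0=16≤20, 3·4+6·0=12≤36, objective 36.
The best lattice point is (5,0), giving 45.

45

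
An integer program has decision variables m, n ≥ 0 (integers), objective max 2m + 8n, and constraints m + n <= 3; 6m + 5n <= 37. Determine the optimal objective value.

24

(m,n)=(0,3) is feasible, giving 24.
(m,n)=(1,2) is feasible, giving 18.
(m,n)=(0,2) is feasible, giving 16.
Maximum is 24 at (m,n)=(0,3).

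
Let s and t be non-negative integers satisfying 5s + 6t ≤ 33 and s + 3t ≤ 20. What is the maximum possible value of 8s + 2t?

Relaxing integrality, the LP optimum is 52.80 at (s,t) = (6.6, 0), which is not an integer point.
(s,t)=(6,0): 5·6+6·0=30≤33, 1·6+3·0=6≤20, objective 48.
(s,t)=(5,1): 5·5+6·1=31≤33, 1·5+3·1=8≤20, objective 42.
(s,t)=(5,0): 5·5+6·0=25≤33, 1·5+3·0=5≤20, objective 40.
Maximum is 48 at (s,t)=(6,0).

48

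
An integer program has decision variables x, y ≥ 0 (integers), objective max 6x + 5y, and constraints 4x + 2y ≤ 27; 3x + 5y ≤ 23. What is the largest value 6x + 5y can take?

41

(x,y)=(6,1): 4·6+2·1=26≤27, 3·6+5·1=23≤23, objective 41.
(x,y)=(6,0): 4·6+2·0=24≤27, 3·6+5·0=18≤23, objective 36.
The best lattice point is (6,1), giving 41.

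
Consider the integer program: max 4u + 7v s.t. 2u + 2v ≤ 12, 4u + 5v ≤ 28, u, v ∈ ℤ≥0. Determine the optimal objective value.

Relaxing integrality, the LP optimum is 39.20 at (u,v) = (0, 5.6), which is not an integer point.
(u,v)=(2,4): 2·2+2·4=12≤12, 4·2+5·4=28≤28, objective 36.
(u,v)=(0,5): 2·0+2·5=10≤12, 4·0+5·5=25≤28, objective 35.
(u,v)=(3,3): 2·3+2·3=12≤12, 4·3+5·3=27≤28, objective 33.
No feasible integer point exceeds 36.

36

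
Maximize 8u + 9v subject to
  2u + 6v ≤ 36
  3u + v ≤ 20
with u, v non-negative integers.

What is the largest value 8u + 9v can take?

76

Relaxing integrality, the LP optimum is 80.25 at (u,v) = (5.25, 4.25), which is not an integer point.
(u,v)=(5,4): 2·5+6·4=34≤36, 3·5+1·4=19≤20, objective 76.
(u,v)=(4,4): 2·4+6·4=32≤36, 3·4+1·4=16≤20, objective 68.
(u,v)=(5,3): 2·5+6·3=28≤36, 3·5+1·3=18≤20, objective 67.
(u,v)=(4,3): 2·4+6·3=26≤36, 3·4+1·3=15≤20, objective 59.
Maximum is 76 at (u,v)=(5,4).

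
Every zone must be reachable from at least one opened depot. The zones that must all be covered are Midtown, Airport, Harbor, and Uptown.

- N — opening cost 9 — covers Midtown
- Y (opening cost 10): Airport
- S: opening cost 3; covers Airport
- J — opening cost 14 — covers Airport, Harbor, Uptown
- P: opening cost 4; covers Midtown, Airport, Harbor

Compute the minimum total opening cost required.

18

Choose J and P: together they cover Midtown, Airport, Harbor, Uptown — every zone.
Total opening cost: 14 + 4 = 18.
No cover costs less than 18.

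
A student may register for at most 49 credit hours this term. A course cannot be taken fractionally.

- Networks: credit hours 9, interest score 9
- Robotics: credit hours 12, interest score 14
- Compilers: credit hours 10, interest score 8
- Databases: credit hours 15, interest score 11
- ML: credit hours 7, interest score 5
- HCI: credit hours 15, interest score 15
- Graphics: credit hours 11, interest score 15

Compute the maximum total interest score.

53

Allowing fractional choices, the relaxed optimum would be about 54.6, but courses are indivisible.
Networks + Robotics + HCI + Graphics: credit hours 9 + 12 + 15 + 11 = 47 ≤ 49, interest score 9 + 14 + 15 + 15 = 53.
Robotics + Compilers + HCI + Graphics: credit hours 12 + 10 + 15 + 11 = 48 ≤ 49, interest score 14 + 8 + 15 + 15 = 52.
Best is Networks, Robotics, HCI, and Graphics with total interest score 53.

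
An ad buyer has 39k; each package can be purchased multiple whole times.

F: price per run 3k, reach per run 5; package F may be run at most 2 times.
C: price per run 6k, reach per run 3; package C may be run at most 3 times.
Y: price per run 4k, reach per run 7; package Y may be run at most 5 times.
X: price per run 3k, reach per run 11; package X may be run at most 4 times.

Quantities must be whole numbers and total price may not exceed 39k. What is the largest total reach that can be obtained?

1×F, 5×Y, and 4×X: price 35 ≤ 39, reach 1·5 + 5·7 + 4·11 = 84.
2×F, 5×Y, and 4×X: price 38 ≤ 39, reach 2·5 + 5·7 + 4·11 = 89.
Best is 89.

89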